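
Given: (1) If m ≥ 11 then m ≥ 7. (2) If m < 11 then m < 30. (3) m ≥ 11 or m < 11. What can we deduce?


Constructive dilemma: (P → Q) ∧ (R → S), P ∨ R ⊢ Q ∨ S
Premise 1: m ≥ 11 → m ≥ 7
Premise 2: m < 11 → m < 30
Premise 3: m ≥ 11 ∨ m < 11
Case 1: Assuming m ≥ 11, then by Premise 1, m ≥ 7.
Case 2: Assuming m < 11, then by Premise 2, m < 30.
Since one of m ≥ 11 or m < 11 must hold, we get m ≥ 7 or m < 30.

m ≥ 7 or m < 30.


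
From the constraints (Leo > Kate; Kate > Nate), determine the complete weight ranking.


Constraints: Leo > Kate; Kate > Nate
Method: at each step, the next-highest is the one remaining person who never appears on the smaller side of a constraint between remaining people.
  Step 1: remaining {Leo, Nate, Kate}; on the smaller side: {Nate, Kate} → Leo is next (Leo > Kate).
  Step 2: remaining {Nate, Kate}; on the smaller side: {Nate} → Kate is next (Kate > Nate).
  Step 3: only Nate remains → lowest.
Final ranking (highest to lowest):

Leo > Kate > Nate


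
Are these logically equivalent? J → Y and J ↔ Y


Expression 1: J → Y
Expression 2: J ↔ Y
Truth table (J Y | Expr1 Expr2):
  T T |   T     T
  T F |   F     F
  F T |   T     F   ← differ
  F F |   T     T
Counterexample: J=F, Y=T gives Expr1 = T but Expr2 = F, so the expressions are NOT logically equivalent.

No


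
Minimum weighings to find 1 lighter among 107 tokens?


Each weighing has 3 outcomes (left heavy / balance / right heavy), so k weighings distinguish at most 3^k cases; splitting into three near-equal groups achieves this.
Need 3^k ≥ 107: 3^4 = 81 < 107 ≤ 3^5 = 243
k = ⌈log₃(107)⌉ = 5

5


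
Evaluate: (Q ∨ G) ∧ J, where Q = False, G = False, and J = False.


Q = False, G = False, J = False
Step 1: Q ∨ G = False OR False = False
Step 2: False ∧ J = False AND False = False
OR is true when at least one operand is true; AND requires both.

False


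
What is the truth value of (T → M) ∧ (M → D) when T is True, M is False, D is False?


T = True, M = False, D = False
Step 1: T → M is false only when T=True and M=False. Result: False
Step 2: M → D is false only when M=True and D=False. Result: True
Step 3: False ∧ True = False

False


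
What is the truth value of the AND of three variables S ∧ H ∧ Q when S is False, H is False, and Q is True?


S = False, H = False, Q = True
Step 1: S ∧ H = False AND False = False
Step 2: (False) ∧ Q = (False) AND True = False
AND is true only when ALL operands are true.

False


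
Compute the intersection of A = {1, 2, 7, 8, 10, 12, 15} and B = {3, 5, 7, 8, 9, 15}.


A = {1, 2, 7, 8, 10, 12, 15}
B = {3, 5, 7, 8, 9, 15}
Operation: intersection
Elements in both: 7, 8, 15

{7, 8, 15}


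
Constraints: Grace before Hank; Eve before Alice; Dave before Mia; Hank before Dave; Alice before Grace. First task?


Constraints: Grace before Hank; Eve before Alice; Dave before Mia; Hank before Dave; Alice before Grace
The first task can have nothing scheduled before it, so it must never appear on the right of a 'before'.
Tasks appearing after some 'before': Hank, Alice, Mia, Dave, Grace.
The only task not in that list is Eve → it is first.

Eve


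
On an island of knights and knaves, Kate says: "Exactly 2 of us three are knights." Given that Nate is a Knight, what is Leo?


Kate claims exactly 2 knights among Kate, Nate, Leo.
Given: Nate is a Knight.

Case 1: Kate is a Knight (tells truth)
  Then exactly 2 of the three are knights.
  Counting Kate, Nate: 2 knight(s) so far. Need 0 more → Leo = Knave.
Case 2: Kate is a Knave (lies)
  Then the count is NOT 2.
  If Leo = Knight, count = 2 = 2 → claim would be true, contradicts lie.
  If Leo = Knave, count = 1 ≠ 2 → lie confirmed ✓

Leo is a Knave.

Knave


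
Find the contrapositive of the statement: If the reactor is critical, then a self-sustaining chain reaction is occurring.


Original: If the reactor is critical, then a self-sustaining chain reaction is occurring
Contrapositive: If ¬Q, then ¬P
Negate Q: not (a self-sustaining chain reaction is occurring)
Negate P: not (the reactor is critical)

If not (a self-sustaining chain reaction is occurring), then not (the reactor is critical).


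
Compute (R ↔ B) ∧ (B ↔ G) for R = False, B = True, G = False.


R = False, B = True, G = False
Step 1: R ↔ B is true when R and B have the same value. Result: False
Step 2: B ↔ G is true when B and G have the same value. Result: False
Step 3: False ∧ False = False

False


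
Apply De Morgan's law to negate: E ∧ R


De Morgan's law: ¬(P ∧ Q) ≡ ¬P ∨ ¬Q
¬(E ∧ R) = ¬E ∨ ¬R

¬E ∨ ¬R


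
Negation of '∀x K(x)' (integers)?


Original: ∀x K(x)
Rule: ¬∀→∃, ¬∃→∀, negate predicate.
Negation: ∃x ¬K(x)

∃x ¬K(x)


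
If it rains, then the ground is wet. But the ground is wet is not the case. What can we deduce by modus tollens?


Modus tollens: P → Q, ¬Q ⊢ ¬P
P: it rains
Q: the ground is wet
We have P → Q and Q is false.
By modus tollens, P must be false.

It is not the case that it rains


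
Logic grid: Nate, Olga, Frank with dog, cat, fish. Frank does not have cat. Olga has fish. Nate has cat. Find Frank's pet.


From clues:
  Nate → cat
  Olga → fish
By elimination, Frank gets the remaining.

dog


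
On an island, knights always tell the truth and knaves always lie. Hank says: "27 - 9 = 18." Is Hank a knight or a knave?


Statement: "27 - 9 = 18."
Actual: 27 - 9 = 18
Claimed: 18
Statement is TRUE → Hank tells the truth → Knight

Knight


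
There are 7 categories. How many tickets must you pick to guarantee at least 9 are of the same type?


Pigeonhole: to guarantee k in one of n categories, need (k-1)×n + 1.
k = 9, n = 7
Minimum = (9-1) × 7 + 1 = 8 × 7 + 1

57


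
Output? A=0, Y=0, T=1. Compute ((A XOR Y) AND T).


A XOR Y = 0^0 = 0
0 AND 1 = 0

0


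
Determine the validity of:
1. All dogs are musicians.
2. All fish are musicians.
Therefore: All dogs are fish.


Premise 1: All dogs are musicians.
Premise 2: All fish are musicians.
Conclusion: All dogs are fish.
Fallacy: undistributed middle. musicians is predicate in both.
Counterexample: dogs and fish could be disjoint subsets of musicians.

Invalid


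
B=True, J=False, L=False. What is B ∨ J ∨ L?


B = True, J = False, L = False
Expression: B ∨ J ∨ L
Step 1: B ∨ J = True OR False = True
Step 2: (True) ∨ L = True OR False = True

True


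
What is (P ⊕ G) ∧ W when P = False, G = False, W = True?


P = False, G = False, W = True
Step 1: P ⊕ G = False XOR False = False
Step 2: False ∧ W = False AND True = False
XOR true when exactly one of P,G is true; then AND with W.

False


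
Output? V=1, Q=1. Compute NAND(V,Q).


V AND Q = 1
NOT(1) = 0

0


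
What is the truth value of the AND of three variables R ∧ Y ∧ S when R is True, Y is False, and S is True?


R = True, Y = False, S = True
Step 1: R ∧ Y = True AND False = False
Step 2: (False) ∧ S = (False) AND True = False
AND is true only when ALL operands are true.

False


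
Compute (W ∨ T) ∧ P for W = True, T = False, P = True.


W = True, T = False, P = True
Step 1: W ∨ T = True OR False = True
Step 2: True ∧ P = True AND True = True
OR is true when at least one operand is true; AND requires both.

True


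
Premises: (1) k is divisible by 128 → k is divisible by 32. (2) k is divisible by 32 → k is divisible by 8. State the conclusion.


Hypothetical syllogism: P → Q, Q → R ⊢ P → R
Premise 1: k is divisible by 128 → k is divisible by 32
Premise 2: k is divisible by 32 → k is divisible by 8
Chain the implications: the middle term (k is divisible by 32) links the two.
Conclusion: If k is divisible by 128, then k is divisible by 8.

If k is divisible by 128, then k is divisible by 8.


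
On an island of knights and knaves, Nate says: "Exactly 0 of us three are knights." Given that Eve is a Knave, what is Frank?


Nate claims exactly 0 knights among Nate, Eve, Frank.
Given: Eve is a Knave.

Case 1: Nate is a Knight (tells truth)
  Then exactly 0 of the three are knights.
  Counting Nate, Eve: 1 knight(s) so far. Need -1 more → impossible.
Case 2: Nate is a Knave (lies)
  Then the count is NOT 0.
  If Frank = Knave, count = 0 = 0 → claim would be true, contradicts lie.
  If Frank = Knight, count = 1 ≠ 0 → lie confirmed ✓

Frank is a Knight.

Knight


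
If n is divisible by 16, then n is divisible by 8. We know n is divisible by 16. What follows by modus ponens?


Modus ponens: P → Q, P ⊢ Q
P: n is divisible by 16
Q: n is divisible by 8
We have P → Q and P is true.
By modus ponens, Q must be true.

n is divisible by 8


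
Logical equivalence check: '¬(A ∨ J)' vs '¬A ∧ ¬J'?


Expression 1: ¬(A ∨ J)
Expression 2: ¬A ∧ ¬J
Truth table (A J | Expr1 Expr2):
  T T |   F     F
  T F |   F     F
  F T |   F     F
  F F |   T     T
All 4 rows agree, so the expressions are logically equivalent.

Yes


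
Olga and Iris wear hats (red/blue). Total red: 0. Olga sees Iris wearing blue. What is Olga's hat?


Total red = 0, Iris = blue
Red accounted for: 0
Remaining for Olga: 0
Olga's hat is blue.

blue


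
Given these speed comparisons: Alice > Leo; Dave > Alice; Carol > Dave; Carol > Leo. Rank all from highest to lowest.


Constraints: Alice > Leo; Dave > Alice; Carol > Dave; Carol > Leo
Method: at each step, the next-highest is the one remaining person who never appears on the smaller side of a constraint between remaining people.
  Step 1: remaining {Alice, Carol, Dave, Leo}; on the smaller side: {Alice, Dave, Leo} → Carol is next (Carol > Dave; Carol > Leo).
  Step 2: remaining {Alice, Dave, Leo}; on the smaller side: {Alice, Leo} → Dave is next (Dave > Alice).
  Step 3: remaining {Alice, Leo}; on the smaller side: {Leo} → Alice is next (Alice > Leo).
  Step 4: only Leo remains → lowest.
Final ranking (highest to lowest):

Carol > Dave > Alice > Leo


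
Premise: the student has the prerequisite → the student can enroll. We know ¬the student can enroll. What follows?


Modus tollens: P → Q, ¬Q ⊢ ¬P
P: the student has the prerequisite
Q: the student can enroll
We have P → Q and Q is false.
By modus tollens, P must be false.

It is not the case that the student has the prerequisite


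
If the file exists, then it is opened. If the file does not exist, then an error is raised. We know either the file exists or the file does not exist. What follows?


Constructive dilemma: (P → Q) ∧ (R → S), P ∨ R ⊢ Q ∨ S
Premise 1: the file exists → it is opened
Premise 2: the file does not exist → an error is raised
Premise 3: the file exists ∨ the file does not exist
Case 1: Assuming the file exists, then by Premise 1, it is opened.
Case 2: Assuming the file does not exist, then by Premise 2, an error is raised.
Since one of the file exists or the file does not exist must hold, we get it is opened or an error is raised.

It is opened or an error is raised.


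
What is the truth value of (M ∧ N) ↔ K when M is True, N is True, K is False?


M = True, N = True, K = False
Step 1: M ∧ N = True AND True = True
Step 2: (True) ↔ K: true when both sides have same truth value.
Result: True ↔ False = False

False


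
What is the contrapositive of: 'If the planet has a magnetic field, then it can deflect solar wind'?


Original: If the planet has a magnetic field, then it can deflect solar wind
Contrapositive: If ¬Q, then ¬P
Negate Q: not (it can deflect solar wind)
Negate P: not (the planet has a magnetic field)

If not (it can deflect solar wind), then not (the planet has a magnetic field).


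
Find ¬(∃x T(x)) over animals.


Original: ∃x T(x)
Rule: ¬∀→∃, ¬∃→∀, negate predicate.
Negation: ∀x ¬T(x)

∀x ¬T(x)


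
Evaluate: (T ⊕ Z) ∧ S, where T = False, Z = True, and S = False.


T = False, Z = True, S = False
Step 1: T ⊕ Z = False XOR True = True
Step 2: True ∧ S = True AND False = False
XOR true when exactly one of T,Z is true; then AND with S.

False


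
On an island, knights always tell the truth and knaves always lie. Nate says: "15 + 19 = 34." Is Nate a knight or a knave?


Statement: "15 + 19 = 34."
Actual: 15 + 19 = 34
Claimed: 34
Statement is TRUE → Nate tells the truth → Knight

Knight


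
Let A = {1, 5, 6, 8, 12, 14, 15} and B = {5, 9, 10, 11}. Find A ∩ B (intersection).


A = {1, 5, 6, 8, 12, 14, 15}
B = {5, 9, 10, 11}
Operation: intersection
Elements in both: 5

{5}


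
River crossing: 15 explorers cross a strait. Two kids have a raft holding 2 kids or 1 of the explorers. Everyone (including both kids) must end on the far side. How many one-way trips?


Per crossing of one of the explorers: kids→, one←, one of the explorers→, one← = 4 trips
15 × 4 = 60, + 1 final kids→ = 61
Minimum trips = 61

61


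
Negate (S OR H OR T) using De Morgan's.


De Morgan's law: ¬(P ∨ Q ∨ R) ≡ ¬P ∧ ¬Q ∧ ¬R
¬(S ∨ H ∨ T) = ¬S ∧ ¬H ∧ ¬T

¬S ∧ ¬H ∧ ¬T


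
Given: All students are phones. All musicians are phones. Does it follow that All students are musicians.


Premise 1: All students are phones.
Premise 2: All musicians are phones.
Conclusion: All students are musicians.
Fallacy: undistributed middle. phones is predicate in both.
Counterexample: students and musicians could be disjoint subsets of phones.

Invalid


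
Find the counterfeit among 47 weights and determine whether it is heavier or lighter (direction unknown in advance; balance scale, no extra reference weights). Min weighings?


Let n = 47. 94 possibilities (n weights × lighter/heavier); each weighing has 3 outcomes.
Bound for k weighings: say the first weighing puts j weights on each pan. If it tips, the 2j weighed weights remain suspects (each with a known direction) and k-1 weighings give 3^(k-1) outcomes; 3^(k-1) is odd, so 2j ≤ 3^(k-1) - 1. If it balances, the n - 2j unweighed weights remain with direction unknown: 2(n - 2j) ≤ 3^(k-1) - 1 by the same parity argument. Adding, n ≤ (3^(k-1) - 1) + (3^(k-1) - 1)/2 = (3^k - 3)/2, and the classical three-group strategy achieves this (3 weights in 2 weighings, 12 in 3, 39 in 4, 120 in 5).
So we need the smallest k with (3^k - 3)/2 ≥ 47.
k = 4: (3^4 - 3)/2 = 39 < 47 ✗
k = 5: (3^5 - 3)/2 = 120 ≥ 47 ✓

5


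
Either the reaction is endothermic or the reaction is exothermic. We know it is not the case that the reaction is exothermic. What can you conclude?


Disjunctive syllogism: P ∨ Q, ¬P ⊢ Q
Disjunction: the reaction is endothermic ∨ the reaction is exothermic
We know it is not the case that the reaction is exothermic.
By disjunctive syllogism, the other disjunct must be true.

The reaction is endothermic


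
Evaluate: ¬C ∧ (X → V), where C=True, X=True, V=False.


C = True, X = True, V = False
Expression: ¬C ∧ (X → V)
Step 1: ¬C = NOT True = False
Step 2: X → V = True → False (false only if X=True, V=False) = False
Step 3: (False) ∧ (False) = False AND False = False

False


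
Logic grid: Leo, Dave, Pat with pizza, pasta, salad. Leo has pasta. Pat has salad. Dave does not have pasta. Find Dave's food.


From clues:
  Pat → salad
  Leo → pasta
By elimination, Dave gets the remaining.

pizza


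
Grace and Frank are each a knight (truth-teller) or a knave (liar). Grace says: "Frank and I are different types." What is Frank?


Grace says: "Frank and I are different types."
Case 1: Grace is a Knight (truth-teller)
  Statement is true → they ARE different → Frank is a Knave
Case 2: Grace is a Knave (liar)
  Statement is false → they are NOT different → Frank is a Knave
In both cases, Frank is a Knave.

Knave


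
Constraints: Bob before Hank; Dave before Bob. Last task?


Constraints: Bob before Hank; Dave before Bob
The last task can have nothing scheduled after it, so it must never appear on the left of a 'before'.
Tasks appearing before some other task: Bob, Dave.
The only task not in that list is Hank → it is last.

Hank


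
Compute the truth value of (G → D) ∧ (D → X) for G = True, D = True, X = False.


G = True, D = True, X = False
Step 1: G → D is false only when G=True and D=False. Result: True
Step 2: D → X is false only when D=True and X=False. Result: False
Step 3: True ∧ False = False

False


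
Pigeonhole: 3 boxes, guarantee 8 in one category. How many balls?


Pigeonhole: to guarantee k in one of n categories, need (k-1)×n + 1.
k = 8, n = 3
Minimum = (8-1) × 3 + 1 = 7 × 3 + 1

22


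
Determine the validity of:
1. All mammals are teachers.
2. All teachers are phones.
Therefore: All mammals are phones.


Premise 1: All mammals are teachers.
Premise 2: All teachers are phones.
Conclusion: All mammals are phones.
Barbara syllogism (AAA-1): All A are B, All B are C → All A are C.
Middle term (teachers) distributed in premise 2.

Valid


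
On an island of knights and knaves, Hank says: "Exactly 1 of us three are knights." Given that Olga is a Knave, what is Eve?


Hank claims exactly 1 knights among Hank, Olga, Eve.
Given: Olga is a Knave.

Case 1: Hank is a Knight (tells truth)
  Then exactly 1 of the three are knights.
  Counting Hank, Olga: 1 knight(s) so far. Need 0 more → Eve = Knave.
Case 2: Hank is a Knave (lies)
  Then the count is NOT 1.
  If Eve = Knight, count = 1 = 1 → claim would be true, contradicts lie.
  If Eve = Knave, count = 0 ≠ 1 → lie confirmed ✓

Eve is a Knave.

Knave


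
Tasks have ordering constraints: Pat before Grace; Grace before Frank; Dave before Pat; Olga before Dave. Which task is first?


Constraints: Pat before Grace; Grace before Frank; Dave before Pat; Olga before Dave
The first task can have nothing scheduled before it, so it must never appear on the right of a 'before'.
Tasks appearing after some 'before': Grace, Frank, Pat, Dave.
The only task not in that list is Olga → it is first.

Olga


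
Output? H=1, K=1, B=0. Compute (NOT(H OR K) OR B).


H OR K = 1
NOT(1) = 0
0 OR 0 = 0

0


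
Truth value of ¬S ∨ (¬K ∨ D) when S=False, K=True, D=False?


S = False, K = True, D = False
Expression: ¬S ∨ (¬K ∨ D)
Step 1: ¬K = NOT True = False
Step 2: ¬K ∨ D = False OR False = False
Step 3: ¬S = NOT False = True
Step 4: (True) ∨ (False) = True OR False = True

True


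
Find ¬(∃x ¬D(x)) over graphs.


Original: ∃x ¬D(x)
Rule: ¬∀→∃, ¬∃→∀, negate predicate.
Negation: ∀x D(x)

∀x D(x)


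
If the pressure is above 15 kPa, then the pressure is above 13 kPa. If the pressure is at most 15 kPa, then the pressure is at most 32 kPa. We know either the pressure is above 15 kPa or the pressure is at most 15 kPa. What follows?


Constructive dilemma: (P → Q) ∧ (R → S), P ∨ R ⊢ Q ∨ S
Premise 1: the pressure is above 15 kPa → the pressure is above 13 kPa
Premise 2: the pressure is at most 15 kPa → the pressure is at most 32 kPa
Premise 3: the pressure is above 15 kPa ∨ the pressure is at most 15 kPa
Case 1: Assuming the pressure is above 15 kPa, then by Premise 1, the pressure is above 13 kPa.
Case 2: Assuming the pressure is at most 15 kPa, then by Premise 2, the pressure is at most 32 kPa.
Since one of the pressure is above 15 kPa or the pressure is at most 15 kPa must hold, we get the pressure is above 13 kPa or the pressure is at most 32 kPa.

The pressure is above 13 kPa or the pressure is at most 32 kPa.


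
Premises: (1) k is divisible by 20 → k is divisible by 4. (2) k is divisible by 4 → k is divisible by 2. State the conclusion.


Hypothetical syllogism: P → Q, Q → R ⊢ P → R
Premise 1: k is divisible by 20 → k is divisible by 4
Premise 2: k is divisible by 4 → k is divisible by 2
Chain the implications: the middle term (k is divisible by 4) links the two.
Conclusion: If k is divisible by 20, then k is divisible by 2.

If k is divisible by 20, then k is divisible by 2.


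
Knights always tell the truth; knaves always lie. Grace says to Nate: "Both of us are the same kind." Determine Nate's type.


Grace says: "Both of us are the same kind."
Case 1: Grace is a Knight (truth-teller)
  Statement is true → they ARE the same → Nate is also a Knight
Case 2: Grace is a Knave (liar)
  Statement is false → they are NOT the same → Nate is a Knight
In both cases, Nate is a Knight.

Knight


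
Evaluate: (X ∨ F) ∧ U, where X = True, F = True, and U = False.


X = True, F = True, U = False
Step 1: X ∨ F = True OR True = True
Step 2: True ∧ U = True AND False = False
OR is true when at least one operand is true; AND requires both.

False


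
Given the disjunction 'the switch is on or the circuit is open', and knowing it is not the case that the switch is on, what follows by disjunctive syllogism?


Disjunctive syllogism: P ∨ Q, ¬P ⊢ Q
Disjunction: the switch is on ∨ the circuit is open
We know it is not the case that the switch is on.
By disjunctive syllogism, the other disjunct must be true.

The circuit is open


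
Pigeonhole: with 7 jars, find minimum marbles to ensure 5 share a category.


Pigeonhole: to guarantee k in one of n categories, need (k-1)×n + 1.
k = 5, n = 7
Minimum = (5-1) × 7 + 1 = 4 × 7 + 1

29


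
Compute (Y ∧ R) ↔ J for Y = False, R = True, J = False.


Y = False, R = True, J = False
Step 1: Y ∧ R = False AND True = False
Step 2: (False) ↔ J: true when both sides have same truth value.
Result: False ↔ False = True

True


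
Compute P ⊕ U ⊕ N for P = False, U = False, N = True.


P = False, U = False, N = True
Step 1: P ⊕ U = False XOR False = False
Step 2: False ⊕ N = False XOR True = True
XOR is true when an odd number of operands are true.

True


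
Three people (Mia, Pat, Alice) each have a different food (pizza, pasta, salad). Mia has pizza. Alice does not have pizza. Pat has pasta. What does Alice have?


From clues:
  Mia → pizza
  Pat → pasta
By elimination, Alice gets the remaining.

salad


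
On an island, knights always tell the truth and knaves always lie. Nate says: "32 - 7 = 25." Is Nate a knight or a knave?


Statement: "32 - 7 = 25."
Actual: 32 - 7 = 25
Claimed: 25
Statement is TRUE → Nate tells the truth → Knight

Knight


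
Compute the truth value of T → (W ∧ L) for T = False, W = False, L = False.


T = False, W = False, L = False
Step 1: W ∧ L = False AND False = False
Step 2: T → (False): false only when T=True and consequent=False.
Result: True

True


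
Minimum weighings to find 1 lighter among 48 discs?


Each weighing has 3 outcomes (left heavy / balance / right heavy), so k weighings distinguish at most 3^k cases; splitting into three near-equal groups achieves this.
Need 3^k ≥ 48: 3^3 = 27 < 48 ≤ 3^4 = 81
k = ⌈log₃(48)⌉ = 4

4


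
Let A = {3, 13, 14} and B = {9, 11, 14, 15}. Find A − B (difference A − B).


A = {3, 13, 14}
B = {9, 11, 14, 15}
Operation: difference A − B
In A but not B: 3, 13

{3, 13}


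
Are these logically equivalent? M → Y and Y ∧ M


Expression 1: M → Y
Expression 2: Y ∧ M
Truth table (M Y | Expr1 Expr2):
  T T |   T     T
  T F |   F     F
  F T |   T     F   ← differ
  F F |   T     F   ← differ
Counterexample: M=F, Y=T gives Expr1 = T but Expr2 = F, so the expressions are NOT logically equivalent.

No


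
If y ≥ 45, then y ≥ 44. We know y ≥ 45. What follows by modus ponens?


Modus ponens: P → Q, P ⊢ Q
P: y ≥ 45
Q: y ≥ 44
We have P → Q and P is true.
By modus ponens, Q must be true.

y ≥ 44


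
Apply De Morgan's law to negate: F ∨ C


De Morgan's law: ¬(P ∨ Q) ≡ ¬P ∧ ¬Q
¬(F ∨ C) = ¬F ∧ ¬C

¬F ∧ ¬C


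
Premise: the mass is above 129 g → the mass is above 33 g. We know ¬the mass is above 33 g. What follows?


Modus tollens: P → Q, ¬Q ⊢ ¬P
P: the mass is above 129 g
Q: the mass is above 33 g
We have P → Q and Q is false.
By modus tollens, P must be false.

It is not the case that the mass is above 129 g


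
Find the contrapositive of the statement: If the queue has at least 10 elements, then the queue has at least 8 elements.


Original: If the queue has at least 10 elements, then the queue has at least 8 elements
Contrapositive: If ¬Q, then ¬P
Negate Q: not (the queue has at least 8 elements)
Negate P: not (the queue has at least 10 elements)

If not (the queue has at least 8 elements), then not (the queue has at least 10 elements).


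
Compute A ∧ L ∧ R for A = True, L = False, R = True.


A = True, L = False, R = True
Step 1: A ∧ L = True AND False = False
Step 2: (False) ∧ R = (False) AND True = False
AND is true only when ALL operands are true.

False


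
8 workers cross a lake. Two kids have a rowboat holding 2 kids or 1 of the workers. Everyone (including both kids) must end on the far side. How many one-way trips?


Per crossing of one of the workers: kids→, one←, one of the workers→, one← = 4 trips
8 × 4 = 32, + 1 final kids→ = 33
Minimum trips = 33

33


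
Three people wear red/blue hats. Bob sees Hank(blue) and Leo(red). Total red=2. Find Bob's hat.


Total red = 2, seen red = 1
Own red = 2 - 1 = 1
Bob's hat is red.

red


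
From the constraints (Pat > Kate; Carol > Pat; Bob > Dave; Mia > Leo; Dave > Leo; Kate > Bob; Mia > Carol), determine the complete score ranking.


Constraints: Pat > Kate; Carol > Pat; Bob > Dave; Mia > Leo; Dave > Leo; Kate > Bob; Mia > Carol
Method: at each step, the next-highest is the one remaining person who never appears on the smaller side of a constraint between remaining people.
  Step 1: remaining {Carol, Kate, Pat, Mia, Bob, Dave, Leo}; on the smaller side: {Carol, Kate, Pat, Bob, Dave, Leo} → Mia is next (Mia > Leo; Mia > Carol).
  Step 2: remaining {Carol, Kate, Pat, Bob, Dave, Leo}; on the smaller side: {Kate, Pat, Bob, Dave, Leo} → Carol is next (Carol > Pat).
  Step 3: remaining {Kate, Pat, Bob, Dave, Leo}; on the smaller side: {Kate, Bob, Dave, Leo} → Pat is next (Pat > Kate).
  Step 4: remaining {Kate, Bob, Dave, Leo}; on the smaller side: {Bob, Dave, Leo} → Kate is next (Kate > Bob).
  Step 5: remaining {Bob, Dave, Leo}; on the smaller side: {Dave, Leo} → Bob is next (Bob > Dave).
  Step 6: remaining {Dave, Leo}; on the smaller side: {Leo} → Dave is next (Dave > Leo).
  Step 7: only Leo remains → lowest.
Final ranking (highest to lowest):

Mia > Carol > Pat > Kate > Bob > Dave > Leo


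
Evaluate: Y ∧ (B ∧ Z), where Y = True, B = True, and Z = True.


Y = True, B = True, Z = True
Step 1: B ∧ Z = True AND True = True
Step 2: Y ∧ True = True AND True = True
AND is true only when ALL operands are true.

True


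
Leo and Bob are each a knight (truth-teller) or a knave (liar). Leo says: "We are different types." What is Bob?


Leo says: "We are different types."
Case 1: Leo is a Knight (truth-teller)
  Statement is true → they ARE different → Bob is a Knave
Case 2: Leo is a Knave (liar)
  Statement is false → they are NOT different → Bob is a Knave
In both cases, Bob is a Knave.

Knave


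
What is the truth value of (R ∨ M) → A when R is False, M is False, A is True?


R = False, M = False, A = True
Step 1: R ∨ M = False OR False = False
Step 2: (False) → A: false only when antecedent=True and A=False.
Result: True

True


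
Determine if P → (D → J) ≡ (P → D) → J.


Expression 1: P → (D → J)
Expression 2: (P → D) → J
Truth table (P D J | Expr1 Expr2):
  T T T |   T     T
  T T F |   F     F
  T F T |   T     T
  T F F |   T     T
  F T T |   T     T
  F T F |   T     F   ← differ
  F F T |   T     T
  F F F |   T     F   ← differ
Counterexample: P=F, D=T, J=F gives Expr1 = T but Expr2 = F, so the expressions are NOT logically equivalent.

No


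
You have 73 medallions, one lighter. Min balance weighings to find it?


Each weighing has 3 outcomes (left heavy / balance / right heavy), so k weighings distinguish at most 3^k cases; splitting into three near-equal groups achieves this.
Need 3^k ≥ 73: 3^3 = 27 < 73 ≤ 3^4 = 81
k = ⌈log₃(73)⌉ = 4

4


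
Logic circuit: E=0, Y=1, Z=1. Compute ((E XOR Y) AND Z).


E XOR Y = 0^1 = 1
1 AND 1 = 1

1


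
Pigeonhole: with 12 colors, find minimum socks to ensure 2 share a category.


Pigeonhole: to guarantee k in one of n categories, need (k-1)×n + 1.
k = 2, n = 12
Minimum = (2-1) × 12 + 1 = 1 × 12 + 1

13


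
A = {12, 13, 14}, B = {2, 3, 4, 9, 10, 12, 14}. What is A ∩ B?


A = {12, 13, 14}
B = {2, 3, 4, 9, 10, 12, 14}
Operation: intersection
Elements in both: 12, 14

{12, 14}


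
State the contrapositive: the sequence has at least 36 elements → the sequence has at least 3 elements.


Original: If the sequence has at least 36 elements, then the sequence has at least 3 elements
Contrapositive: If ¬Q, then ¬P
Negate Q: not (the sequence has at least 3 elements)
Negate P: not (the sequence has at least 36 elements)

If not (the sequence has at least 3 elements), then not (the sequence has at least 36 elements).


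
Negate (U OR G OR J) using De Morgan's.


De Morgan's law: ¬(P ∨ Q ∨ R) ≡ ¬P ∧ ¬Q ∧ ¬R
¬(U ∨ G ∨ J) = ¬U ∧ ¬G ∧ ¬J

¬U ∧ ¬G ∧ ¬J


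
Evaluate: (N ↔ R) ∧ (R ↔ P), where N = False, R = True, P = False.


N = False, R = True, P = False
Step 1: N ↔ R is true when N and R have the same value. Result: False
Step 2: R ↔ P is true when R and P have the same value. Result: False
Step 3: False ∧ False = False

False


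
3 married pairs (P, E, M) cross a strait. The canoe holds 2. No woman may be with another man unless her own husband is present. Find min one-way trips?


Label couples P, E, M (H = husband, W = wife).
Counting alone: 6 people, the canoe carries 2 and someone must bring it back, so each round trip nets at most +1 on the far side until the last crossing → at least 9 trips. The jealousy constraint makes 9 impossible; the shortest valid schedule has 11:
1. WP+WE →  (far: WP,WE; near: HP,HE,HM,WM)
2. WP ←       (far: WE; near: HP,HE,HM,WP,WM)
3. WP+WM →  (far: WP,WE,WM; near: HP,HE,HM)
4. WP ←       (far: WE,WM; near: HP,HE,HM,WP)
5. HE+HM →  (far: HE,WE,HM,WM; near: HP,WP)
6. HE+WE ←  (far: HM,WM; near: HP,WP,HE,WE)
7. HP+HE →  (far: HP,HE,HM,WM; near: WP,WE)
8. WM ←       (far: HP,HE,HM; near: WP,WE,WM)
9. WP+WE →  (far: HP,WP,HE,WE,HM; near: WM)
10. HM ←      (far: HP,WP,HE,WE; near: HM,WM)
11. HM+WM → (far: all six; near: empty)
In every state each wife is either with her husband or with no other man.
Minimum trips = 11

11


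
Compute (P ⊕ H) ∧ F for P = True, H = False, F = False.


P = True, H = False, F = False
Step 1: P ⊕ H = True XOR False = True
Step 2: True ∧ F = True AND False = False
XOR true when exactly one of P,H is true; then AND with F.

False


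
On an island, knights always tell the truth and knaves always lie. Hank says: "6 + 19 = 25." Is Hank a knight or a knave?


Statement: "6 + 19 = 25."
Actual: 6 + 19 = 25
Claimed: 25
Statement is TRUE → Hank tells the truth → Knight

Knight


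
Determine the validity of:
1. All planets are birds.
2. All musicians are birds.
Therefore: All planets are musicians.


Premise 1: All planets are birds.
Premise 2: All musicians are birds.
Conclusion: All planets are musicians.
Fallacy: undistributed middle. birds is predicate in both.
Counterexample: planets and musicians could be disjoint subsets of birds.

Invalid


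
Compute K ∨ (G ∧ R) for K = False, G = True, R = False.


K = False, G = True, R = False
Step 1: G ∧ R = True AND False = False
Step 2: K ∨ False = False OR False = False
AND evaluated first (higher precedence); then OR applied.

False


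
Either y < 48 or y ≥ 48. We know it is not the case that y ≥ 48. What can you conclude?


Disjunctive syllogism: P ∨ Q, ¬P ⊢ Q
Disjunction: y < 48 ∨ y ≥ 48
We know it is not the case that y ≥ 48.
By disjunctive syllogism, the other disjunct must be true.

y < 48


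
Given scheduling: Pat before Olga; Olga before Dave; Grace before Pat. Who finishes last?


Constraints: Pat before Olga; Olga before Dave; Grace before Pat
The last task can have nothing scheduled after it, so it must never appear on the left of a 'before'.
Tasks appearing before some other task: Pat, Olga, Grace.
The only task not in that list is Dave → it is last.

Dave


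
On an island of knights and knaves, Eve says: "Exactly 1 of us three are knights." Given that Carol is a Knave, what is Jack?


Eve claims exactly 1 knights among Eve, Carol, Jack.
Given: Carol is a Knave.

Case 1: Eve is a Knight (tells truth)
  Then exactly 1 of the three are knights.
  Counting Eve, Carol: 1 knight(s) so far. Need 0 more → Jack = Knave.
Case 2: Eve is a Knave (lies)
  Then the count is NOT 1.
  If Jack = Knight, count = 1 = 1 → claim would be true, contradicts lie.
  If Jack = Knave, count = 0 ≠ 1 → lie confirmed ✓

Jack is a Knave.

Knave


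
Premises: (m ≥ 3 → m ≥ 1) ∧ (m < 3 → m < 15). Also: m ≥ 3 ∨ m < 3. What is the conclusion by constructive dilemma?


Constructive dilemma: (P → Q) ∧ (R → S), P ∨ R ⊢ Q ∨ S
Premise 1: m ≥ 3 → m ≥ 1
Premise 2: m < 3 → m < 15
Premise 3: m ≥ 3 ∨ m < 3
Case 1: Assuming m ≥ 3, then by Premise 1, m ≥ 1.
Case 2: Assuming m < 3, then by Premise 2, m < 15.
Since one of m ≥ 3 or m < 3 must hold, we get m ≥ 1 or m < 15.

m ≥ 1 or m < 15.


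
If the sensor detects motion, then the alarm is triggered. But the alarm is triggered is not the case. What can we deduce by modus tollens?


Modus tollens: P → Q, ¬Q ⊢ ¬P
P: the sensor detects motion
Q: the alarm is triggered
We have P → Q and Q is false.
By modus tollens, P must be false.

It is not the case that the sensor detects motion


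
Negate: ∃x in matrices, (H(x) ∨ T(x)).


Original: ∃x (H(x) ∨ T(x))
Rule: ¬∀→∃, ¬∃→∀, negate predicate.
Negation: ∀x (¬H(x) ∧ ¬T(x))

∀x (¬H(x) ∧ ¬T(x))


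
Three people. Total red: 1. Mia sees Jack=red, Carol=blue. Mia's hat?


Total red = 1, seen red = 1
Own red = 1 - 1 = 0
Mia's hat is blue.

blue


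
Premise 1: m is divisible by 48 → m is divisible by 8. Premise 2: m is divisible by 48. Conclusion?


Modus ponens: P → Q, P ⊢ Q
P: m is divisible by 48
Q: m is divisible by 8
We have P → Q and P is true.
By modus ponens, Q must be true.

m is divisible by 8


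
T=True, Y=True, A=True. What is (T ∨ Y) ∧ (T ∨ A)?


T = True, Y = True, A = True
Expression: (T ∨ Y) ∧ (T ∨ A)
Step 1: T ∨ Y = True OR True = True
Step 2: T ∨ A = True OR True = True
Step 3: (True) ∧ (True) = True AND True = True

True


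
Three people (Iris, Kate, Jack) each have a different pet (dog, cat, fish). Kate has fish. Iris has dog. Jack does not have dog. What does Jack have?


From clues:
  Iris → dog
  Kate → fish
By elimination, Jack gets the remaining.

cat


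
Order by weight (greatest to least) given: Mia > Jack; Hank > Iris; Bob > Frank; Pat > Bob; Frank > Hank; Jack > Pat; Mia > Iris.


Constraints: Mia > Jack; Hank > Iris; Bob > Frank; Pat > Bob; Frank > Hank; Jack > Pat; Mia > Iris
Method: at each step, the next-highest is the one remaining person who never appears on the smaller side of a constraint between remaining people.
  Step 1: remaining {Jack, Pat, Iris, Hank, Frank, Mia, Bob}; on the smaller side: {Jack, Pat, Iris, Hank, Frank, Bob} → Mia is next (Mia > Jack; Mia > Iris).
  Step 2: remaining {Jack, Pat, Iris, Hank, Frank, Bob}; on the smaller side: {Pat, Iris, Hank, Frank, Bob} → Jack is next (Jack > Pat).
  Step 3: remaining {Pat, Iris, Hank, Frank, Bob}; on the smaller side: {Iris, Hank, Frank, Bob} → Pat is next (Pat > Bob).
  Step 4: remaining {Iris, Hank, Frank, Bob}; on the smaller side: {Iris, Hank, Frank} → Bob is next (Bob > Frank).
  Step 5: remaining {Iris, Hank, Frank}; on the smaller side: {Iris, Hank} → Frank is next (Frank > Hank).
  Step 6: remaining {Iris, Hank}; on the smaller side: {Iris} → Hank is next (Hank > Iris).
  Step 7: only Iris remains → lowest.
Final ranking (highest to lowest):

Mia > Jack > Pat > Bob > Frank > Hank > Iris


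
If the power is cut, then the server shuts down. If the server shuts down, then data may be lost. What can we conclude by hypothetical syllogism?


Hypothetical syllogism: P → Q, Q → R ⊢ P → R
Premise 1: the power is cut → the server shuts down
Premise 2: the server shuts down → data may be lost
Chain the implications: the middle term (the server shuts down) links the two.
Conclusion: If the power is cut, then data may be lost.

If the power is cut, then data may be lost.


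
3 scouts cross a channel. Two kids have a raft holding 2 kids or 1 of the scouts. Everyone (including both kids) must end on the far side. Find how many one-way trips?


Per crossing of one of the scouts: kids→, one←, one of the scouts→, one← = 4 trips
3 × 4 = 12, + 1 final kids→ = 13
Minimum trips = 13

13


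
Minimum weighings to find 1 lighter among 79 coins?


Each weighing has 3 outcomes (left heavy / balance / right heavy), so k weighings distinguish at most 3^k cases; splitting into three near-equal groups achieves this.
Need 3^k ≥ 79: 3^3 = 27 < 79 ≤ 3^4 = 81
k = ⌈log₃(79)⌉ = 4

4


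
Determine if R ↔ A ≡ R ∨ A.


Expression 1: R ↔ A
Expression 2: R ∨ A
Truth table (R A | Expr1 Expr2):
  T T |   T     T
  T F |   F     T   ← differ
  F T |   F     T   ← differ
  F F |   T     F   ← differ
Counterexample: R=T, A=F gives Expr1 = F but Expr2 = T, so the expressions are NOT logically equivalent.

No


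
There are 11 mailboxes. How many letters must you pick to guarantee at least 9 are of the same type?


Pigeonhole: to guarantee k in one of n categories, need (k-1)×n + 1.
k = 9, n = 11
Minimum = (9-1) × 11 + 1 = 8 × 11 + 1

89


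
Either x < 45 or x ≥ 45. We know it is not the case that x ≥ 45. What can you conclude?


Disjunctive syllogism: P ∨ Q, ¬P ⊢ Q
Disjunction: x < 45 ∨ x ≥ 45
We know it is not the case that x ≥ 45.
By disjunctive syllogism, the other disjunct must be true.

x < 45


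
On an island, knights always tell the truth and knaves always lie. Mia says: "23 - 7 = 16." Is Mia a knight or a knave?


Statement: "23 - 7 = 16."
Actual: 23 - 7 = 16
Claimed: 16
Statement is TRUE → Mia tells the truth → Knight

Knight


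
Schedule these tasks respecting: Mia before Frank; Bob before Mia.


Constraints: Mia before Frank; Bob before Mia
Method: repeatedly schedule the remaining task that has no remaining task required before it.
  Step 1: remaining {Frank, Bob, Mia}; every task except Bob still has a predecessor pending → schedule Bob.
  Step 2: remaining {Frank, Mia}; every task except Mia still has a predecessor pending → schedule Mia.
  Step 3: only Frank remains → schedule Frank.
Resulting order:

Bob → Mia → Frank


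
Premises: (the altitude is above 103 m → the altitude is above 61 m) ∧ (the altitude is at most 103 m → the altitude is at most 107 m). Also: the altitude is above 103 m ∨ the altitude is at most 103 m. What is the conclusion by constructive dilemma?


Constructive dilemma: (P → Q) ∧ (R → S), P ∨ R ⊢ Q ∨ S
Premise 1: the altitude is above 103 m → the altitude is above 61 m
Premise 2: the altitude is at most 103 m → the altitude is at most 107 m
Premise 3: the altitude is above 103 m ∨ the altitude is at most 103 m
Case 1: Assuming the altitude is above 103 m, then by Premise 1, the altitude is above 61 m.
Case 2: Assuming the altitude is at most 103 m, then by Premise 2, the altitude is at most 107 m.
Since one of the altitude is above 103 m or the altitude is at most 103 m must hold, we get the altitude is above 61 m or the altitude is at most 107 m.

The altitude is above 61 m or the altitude is at most 107 m.
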